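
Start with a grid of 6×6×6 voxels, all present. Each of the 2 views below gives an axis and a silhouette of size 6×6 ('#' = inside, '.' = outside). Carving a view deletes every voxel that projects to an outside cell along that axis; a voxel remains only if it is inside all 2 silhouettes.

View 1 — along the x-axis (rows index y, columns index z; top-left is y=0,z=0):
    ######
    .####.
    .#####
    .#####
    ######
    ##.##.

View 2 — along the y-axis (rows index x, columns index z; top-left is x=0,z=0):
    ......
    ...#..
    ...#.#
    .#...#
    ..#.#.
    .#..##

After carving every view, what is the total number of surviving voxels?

start: 6×6×6 = 216 voxels
V1 x: intersect with YZ mask (30 set) -- 180 left
V2 y: intersect with XZ mask (10 set) -- 53 left

53 voxels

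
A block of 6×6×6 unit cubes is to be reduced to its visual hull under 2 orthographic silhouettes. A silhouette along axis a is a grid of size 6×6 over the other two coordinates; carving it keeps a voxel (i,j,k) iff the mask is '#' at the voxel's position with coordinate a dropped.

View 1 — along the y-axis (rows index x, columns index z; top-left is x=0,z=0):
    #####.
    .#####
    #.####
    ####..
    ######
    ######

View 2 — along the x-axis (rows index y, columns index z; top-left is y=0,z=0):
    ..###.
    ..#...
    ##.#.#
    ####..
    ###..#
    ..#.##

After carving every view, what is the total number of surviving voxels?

100 voxels

start: 6×6×6 = 216 voxels
step 1: project along y, AND mask (31/36) → |grid| = 186
step 2: project along x, AND mask (19/36) → |grid| = 100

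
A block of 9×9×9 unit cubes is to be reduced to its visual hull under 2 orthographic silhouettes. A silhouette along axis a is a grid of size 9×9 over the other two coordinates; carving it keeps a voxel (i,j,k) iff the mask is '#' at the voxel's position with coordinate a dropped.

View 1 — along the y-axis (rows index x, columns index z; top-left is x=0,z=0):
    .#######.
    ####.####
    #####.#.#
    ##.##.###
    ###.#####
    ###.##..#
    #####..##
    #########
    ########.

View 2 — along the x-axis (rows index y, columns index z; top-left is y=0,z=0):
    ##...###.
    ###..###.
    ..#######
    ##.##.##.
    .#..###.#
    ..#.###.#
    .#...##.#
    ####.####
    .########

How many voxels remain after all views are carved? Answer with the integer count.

remaining voxels: 398

initial block: 9^3 = 729
[1] y-view keeps 67 columns → grid now 603
[2] x-view keeps 54 columns → grid now 398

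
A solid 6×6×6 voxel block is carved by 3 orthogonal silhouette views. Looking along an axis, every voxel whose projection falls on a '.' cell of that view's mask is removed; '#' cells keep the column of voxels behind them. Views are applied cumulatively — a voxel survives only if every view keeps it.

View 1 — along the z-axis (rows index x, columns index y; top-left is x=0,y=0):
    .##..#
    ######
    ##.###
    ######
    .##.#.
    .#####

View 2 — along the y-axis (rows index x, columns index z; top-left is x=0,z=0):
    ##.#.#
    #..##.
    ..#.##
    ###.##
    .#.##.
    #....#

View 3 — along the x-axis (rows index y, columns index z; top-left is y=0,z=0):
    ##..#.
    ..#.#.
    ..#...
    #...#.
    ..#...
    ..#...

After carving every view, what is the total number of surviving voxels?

remaining voxels: 23

before carving: 216 voxels (6×6×6)
  1. axis=2 (XY plane), |mask|=28  ⇒  voxels=168
  2. axis=1 (XZ plane), |mask|=20  ⇒  voxels=94
  3. axis=0 (YZ plane), |mask|=10  ⇒  voxels=23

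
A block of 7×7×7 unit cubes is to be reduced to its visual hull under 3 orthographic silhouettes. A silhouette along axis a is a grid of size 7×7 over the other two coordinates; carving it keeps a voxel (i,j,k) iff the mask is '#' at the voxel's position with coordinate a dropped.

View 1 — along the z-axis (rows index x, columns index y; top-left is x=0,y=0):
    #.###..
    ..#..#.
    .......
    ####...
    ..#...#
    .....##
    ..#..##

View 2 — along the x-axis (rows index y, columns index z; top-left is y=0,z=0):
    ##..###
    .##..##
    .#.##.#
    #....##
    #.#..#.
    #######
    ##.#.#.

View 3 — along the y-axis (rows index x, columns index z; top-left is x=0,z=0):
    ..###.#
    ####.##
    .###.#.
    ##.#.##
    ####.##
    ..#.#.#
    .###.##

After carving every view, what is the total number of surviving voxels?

remaining voxels: 50

initial block: 7^3 = 343
[1] z-view keeps 17 columns → grid now 119
[2] x-view keeps 30 columns → grid now 76
[3] y-view keeps 33 columns → grid now 50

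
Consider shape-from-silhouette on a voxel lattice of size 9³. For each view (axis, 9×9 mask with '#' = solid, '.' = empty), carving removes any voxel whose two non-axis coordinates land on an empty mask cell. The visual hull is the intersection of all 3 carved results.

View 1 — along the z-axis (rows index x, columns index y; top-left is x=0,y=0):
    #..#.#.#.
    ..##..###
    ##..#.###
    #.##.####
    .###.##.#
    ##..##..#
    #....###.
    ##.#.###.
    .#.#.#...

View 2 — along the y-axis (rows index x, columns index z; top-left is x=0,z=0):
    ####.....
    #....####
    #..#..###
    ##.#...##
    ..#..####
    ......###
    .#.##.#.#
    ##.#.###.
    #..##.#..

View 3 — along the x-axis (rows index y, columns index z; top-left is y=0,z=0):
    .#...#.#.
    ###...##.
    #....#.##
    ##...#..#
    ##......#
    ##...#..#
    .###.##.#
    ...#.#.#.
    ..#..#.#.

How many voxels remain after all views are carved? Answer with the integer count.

full grid |V| = 729
carve view 1 (along z, XY-mask fill 46/81): 414 voxels remain
carve view 2 (along y, XZ-mask fill 42/81): 219 voxels remain
carve view 3 (along x, YZ-mask fill 35/81): 104 voxels remain

voxel count = 104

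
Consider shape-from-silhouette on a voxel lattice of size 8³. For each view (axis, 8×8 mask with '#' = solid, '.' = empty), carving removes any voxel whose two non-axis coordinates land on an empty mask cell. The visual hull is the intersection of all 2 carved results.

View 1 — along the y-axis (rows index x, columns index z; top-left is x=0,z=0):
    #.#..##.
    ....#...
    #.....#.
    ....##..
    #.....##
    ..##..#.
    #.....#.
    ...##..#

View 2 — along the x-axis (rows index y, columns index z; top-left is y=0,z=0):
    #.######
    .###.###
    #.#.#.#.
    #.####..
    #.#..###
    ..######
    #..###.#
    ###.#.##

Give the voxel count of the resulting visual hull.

full grid |V| = 512
V1 y: intersect with XZ mask (20 set) -- 160 left
V2 x: intersect with YZ mask (44 set) -- 120 left

|visual hull| = 120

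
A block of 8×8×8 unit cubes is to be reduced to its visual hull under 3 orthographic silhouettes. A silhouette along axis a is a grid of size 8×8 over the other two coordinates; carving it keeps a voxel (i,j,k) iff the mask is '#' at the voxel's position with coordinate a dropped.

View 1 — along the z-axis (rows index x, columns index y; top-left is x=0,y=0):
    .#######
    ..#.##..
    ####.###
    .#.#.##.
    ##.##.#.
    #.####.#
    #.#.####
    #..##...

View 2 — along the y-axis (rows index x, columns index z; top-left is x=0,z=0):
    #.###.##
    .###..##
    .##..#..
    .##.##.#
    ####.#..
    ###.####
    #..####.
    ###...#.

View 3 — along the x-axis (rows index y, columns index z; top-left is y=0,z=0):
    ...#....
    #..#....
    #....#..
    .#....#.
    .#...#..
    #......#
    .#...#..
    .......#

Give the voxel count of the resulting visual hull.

initial block: 8^3 = 512
carve view 1 (along z, XY-mask fill 41/64): 328 voxels remain
carve view 2 (along y, XZ-mask fill 40/64): 207 voxels remain
carve view 3 (along x, YZ-mask fill 14/64): 43 voxels remain

remaining voxels: 43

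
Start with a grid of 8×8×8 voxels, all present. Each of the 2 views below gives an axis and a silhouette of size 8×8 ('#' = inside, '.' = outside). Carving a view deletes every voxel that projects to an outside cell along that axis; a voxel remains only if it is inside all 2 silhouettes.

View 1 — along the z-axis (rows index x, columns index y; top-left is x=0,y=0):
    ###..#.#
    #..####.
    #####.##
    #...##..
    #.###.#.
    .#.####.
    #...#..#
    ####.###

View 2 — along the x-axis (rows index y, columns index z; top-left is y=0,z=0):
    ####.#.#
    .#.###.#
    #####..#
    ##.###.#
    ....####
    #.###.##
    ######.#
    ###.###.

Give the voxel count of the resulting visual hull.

initial block: 8^3 = 512
  1. axis=2 (XY plane), |mask|=40  ⇒  voxels=320
  2. axis=0 (YZ plane), |mask|=46  ⇒  voxels=229

229 voxels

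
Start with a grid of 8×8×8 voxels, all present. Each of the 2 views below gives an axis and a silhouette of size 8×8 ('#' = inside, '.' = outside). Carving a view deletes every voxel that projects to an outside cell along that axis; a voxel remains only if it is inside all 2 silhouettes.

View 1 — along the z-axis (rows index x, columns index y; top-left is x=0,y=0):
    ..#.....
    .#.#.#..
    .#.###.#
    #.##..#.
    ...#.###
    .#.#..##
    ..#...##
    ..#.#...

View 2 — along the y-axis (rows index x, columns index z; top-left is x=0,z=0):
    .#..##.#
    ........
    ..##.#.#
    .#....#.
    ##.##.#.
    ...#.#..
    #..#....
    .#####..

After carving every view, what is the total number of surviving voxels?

remaining voxels: 76

initial block: 8^3 = 512
after view 1 [z-axis, 26 of 64 cells solid] → remaining = 208
after view 2 [y-axis, 24 of 64 cells solid] → remaining = 76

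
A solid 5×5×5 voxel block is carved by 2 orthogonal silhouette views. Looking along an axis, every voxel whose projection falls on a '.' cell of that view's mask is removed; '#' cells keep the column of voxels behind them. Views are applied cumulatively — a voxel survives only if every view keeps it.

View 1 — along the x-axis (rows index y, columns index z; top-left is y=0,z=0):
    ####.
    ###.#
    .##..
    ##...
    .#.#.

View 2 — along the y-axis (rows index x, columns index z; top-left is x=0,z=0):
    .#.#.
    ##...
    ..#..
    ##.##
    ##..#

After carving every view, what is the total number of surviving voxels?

start: 5×5×5 = 125 voxels
after view 1 [x-axis, 14 of 25 cells solid] → remaining = 70
after view 2 [y-axis, 12 of 25 cells solid] → remaining = 38

voxel count = 38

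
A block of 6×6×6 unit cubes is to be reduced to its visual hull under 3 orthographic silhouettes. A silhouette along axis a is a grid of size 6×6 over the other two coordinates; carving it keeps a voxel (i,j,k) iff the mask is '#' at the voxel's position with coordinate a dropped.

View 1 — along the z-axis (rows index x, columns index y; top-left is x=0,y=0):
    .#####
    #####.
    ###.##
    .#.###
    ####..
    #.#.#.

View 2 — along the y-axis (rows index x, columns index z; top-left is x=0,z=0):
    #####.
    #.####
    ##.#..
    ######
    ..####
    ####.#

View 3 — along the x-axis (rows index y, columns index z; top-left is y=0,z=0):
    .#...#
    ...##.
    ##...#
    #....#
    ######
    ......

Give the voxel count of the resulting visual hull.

remaining voxels: 54

full grid |V| = 216
[1] z-view keeps 26 columns → grid now 156
[2] y-view keeps 28 columns → grid now 120
[3] x-view keeps 15 columns → grid now 54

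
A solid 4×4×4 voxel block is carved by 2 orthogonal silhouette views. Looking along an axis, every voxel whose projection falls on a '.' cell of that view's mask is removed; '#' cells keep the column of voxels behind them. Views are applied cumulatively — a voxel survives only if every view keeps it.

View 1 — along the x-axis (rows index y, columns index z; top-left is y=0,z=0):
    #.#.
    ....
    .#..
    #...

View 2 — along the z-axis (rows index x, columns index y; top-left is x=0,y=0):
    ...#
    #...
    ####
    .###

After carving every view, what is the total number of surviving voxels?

before carving: 64 voxels (4×4×4)
carve view 1 (along x, YZ-mask fill 4/16): 16 voxels remain
carve view 2 (along z, XY-mask fill 9/16): 9 voxels remain

|visual hull| = 9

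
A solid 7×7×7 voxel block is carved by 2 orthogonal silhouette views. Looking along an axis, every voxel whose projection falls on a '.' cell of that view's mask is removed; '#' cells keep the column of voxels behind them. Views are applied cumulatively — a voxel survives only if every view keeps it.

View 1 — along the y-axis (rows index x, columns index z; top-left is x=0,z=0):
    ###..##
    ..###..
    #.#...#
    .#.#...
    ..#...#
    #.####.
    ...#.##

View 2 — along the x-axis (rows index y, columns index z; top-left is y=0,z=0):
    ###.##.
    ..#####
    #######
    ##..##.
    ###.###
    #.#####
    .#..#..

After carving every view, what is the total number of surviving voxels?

remaining voxels: 110

initial block: 7^3 = 343
  1. axis=1 (XZ plane), |mask|=23  ⇒  voxels=161
  2. axis=0 (YZ plane), |mask|=35  ⇒  voxels=110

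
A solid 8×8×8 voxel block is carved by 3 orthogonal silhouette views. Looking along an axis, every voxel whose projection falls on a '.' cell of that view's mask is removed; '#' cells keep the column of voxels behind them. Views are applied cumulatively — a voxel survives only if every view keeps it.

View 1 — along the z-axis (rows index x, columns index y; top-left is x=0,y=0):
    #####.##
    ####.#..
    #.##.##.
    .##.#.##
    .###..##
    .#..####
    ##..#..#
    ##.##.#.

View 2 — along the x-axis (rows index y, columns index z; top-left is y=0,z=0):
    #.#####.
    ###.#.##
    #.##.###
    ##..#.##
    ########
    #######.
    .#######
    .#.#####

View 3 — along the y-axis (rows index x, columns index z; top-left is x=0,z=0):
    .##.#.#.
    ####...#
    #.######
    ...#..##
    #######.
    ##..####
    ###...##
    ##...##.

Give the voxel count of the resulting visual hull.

initial block: 8^3 = 512
step 1: project along z, AND mask (41/64) → |grid| = 328
step 2: project along x, AND mask (51/64) → |grid| = 260
step 3: project along y, AND mask (41/64) → |grid| = 166

166 voxels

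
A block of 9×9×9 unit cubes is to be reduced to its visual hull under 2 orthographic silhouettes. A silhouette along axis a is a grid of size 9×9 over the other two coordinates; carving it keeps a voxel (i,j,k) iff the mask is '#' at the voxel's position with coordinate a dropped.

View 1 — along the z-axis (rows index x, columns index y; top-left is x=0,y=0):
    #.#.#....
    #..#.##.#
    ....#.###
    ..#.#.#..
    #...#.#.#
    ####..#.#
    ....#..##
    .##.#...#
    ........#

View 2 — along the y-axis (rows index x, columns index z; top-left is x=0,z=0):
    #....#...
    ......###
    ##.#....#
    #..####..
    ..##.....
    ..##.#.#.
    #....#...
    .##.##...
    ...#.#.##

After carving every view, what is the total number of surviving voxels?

voxel count = 110

initial block: 9^3 = 729
[1] z-view keeps 33 columns → grid now 297
[2] y-view keeps 30 columns → grid now 110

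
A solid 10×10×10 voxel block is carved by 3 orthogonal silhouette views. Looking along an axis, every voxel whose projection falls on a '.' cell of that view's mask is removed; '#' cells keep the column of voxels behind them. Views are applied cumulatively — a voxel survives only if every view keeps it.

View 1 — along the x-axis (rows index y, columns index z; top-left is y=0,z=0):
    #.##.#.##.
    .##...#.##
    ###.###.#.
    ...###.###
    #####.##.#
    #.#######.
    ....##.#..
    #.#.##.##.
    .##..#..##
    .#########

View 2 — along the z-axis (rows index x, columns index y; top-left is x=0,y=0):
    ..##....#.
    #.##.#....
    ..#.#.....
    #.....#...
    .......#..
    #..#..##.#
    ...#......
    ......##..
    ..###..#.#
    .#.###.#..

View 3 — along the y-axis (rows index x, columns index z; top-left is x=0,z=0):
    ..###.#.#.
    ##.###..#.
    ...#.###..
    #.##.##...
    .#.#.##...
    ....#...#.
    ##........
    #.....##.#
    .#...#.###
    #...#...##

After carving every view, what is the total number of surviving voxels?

initial block: 10^3 = 1000
step 1: project along x, AND mask (63/100) → |grid| = 630
step 2: project along z, AND mask (30/100) → |grid| = 189
step 3: project along y, AND mask (41/100) → |grid| = 81

remaining voxels: 81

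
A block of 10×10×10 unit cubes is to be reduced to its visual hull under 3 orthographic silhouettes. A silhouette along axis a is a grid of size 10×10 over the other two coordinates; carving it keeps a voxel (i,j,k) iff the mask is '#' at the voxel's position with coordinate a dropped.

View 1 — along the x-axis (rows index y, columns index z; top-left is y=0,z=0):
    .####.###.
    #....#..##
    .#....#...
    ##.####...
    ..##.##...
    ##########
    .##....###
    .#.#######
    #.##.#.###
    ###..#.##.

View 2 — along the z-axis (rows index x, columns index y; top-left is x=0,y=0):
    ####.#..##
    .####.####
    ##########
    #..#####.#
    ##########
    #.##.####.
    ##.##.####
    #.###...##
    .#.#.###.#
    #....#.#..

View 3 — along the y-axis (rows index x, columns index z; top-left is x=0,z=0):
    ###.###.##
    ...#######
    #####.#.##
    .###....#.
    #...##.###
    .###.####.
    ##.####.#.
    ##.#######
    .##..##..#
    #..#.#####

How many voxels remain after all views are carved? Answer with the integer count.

initial block: 10^3 = 1000
V1 x: intersect with YZ mask (59 set) -- 590 left
V2 z: intersect with XY mask (72 set) -- 436 left
V3 y: intersect with XZ mask (68 set) -- 296 left

remaining voxels: 296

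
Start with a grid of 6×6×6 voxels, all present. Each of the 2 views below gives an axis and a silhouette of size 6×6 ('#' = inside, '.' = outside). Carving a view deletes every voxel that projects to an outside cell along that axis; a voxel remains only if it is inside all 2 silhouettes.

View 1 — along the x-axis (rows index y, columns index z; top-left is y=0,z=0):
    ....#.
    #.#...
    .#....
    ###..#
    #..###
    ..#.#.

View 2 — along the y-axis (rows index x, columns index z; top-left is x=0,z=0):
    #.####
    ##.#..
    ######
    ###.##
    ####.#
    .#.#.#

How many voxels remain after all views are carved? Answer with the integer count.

remaining voxels: 61

before carving: 216 voxels (6×6×6)
V1 x: intersect with YZ mask (14 set) -- 84 left
V2 y: intersect with XZ mask (27 set) -- 61 left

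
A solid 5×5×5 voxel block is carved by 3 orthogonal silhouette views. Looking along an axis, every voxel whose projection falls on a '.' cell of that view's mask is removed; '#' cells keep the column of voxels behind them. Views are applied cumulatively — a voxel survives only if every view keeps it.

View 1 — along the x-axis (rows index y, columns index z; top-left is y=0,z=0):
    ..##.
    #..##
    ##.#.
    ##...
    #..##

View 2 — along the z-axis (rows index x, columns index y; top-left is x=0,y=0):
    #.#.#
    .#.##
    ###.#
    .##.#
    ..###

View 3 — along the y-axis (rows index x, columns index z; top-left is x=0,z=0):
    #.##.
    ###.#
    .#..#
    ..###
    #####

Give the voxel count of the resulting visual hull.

remaining voxels: 28

start: 5×5×5 = 125 voxels
[1] x-view keeps 13 columns → grid now 65
[2] z-view keeps 16 columns → grid now 44
[3] y-view keeps 17 columns → grid now 28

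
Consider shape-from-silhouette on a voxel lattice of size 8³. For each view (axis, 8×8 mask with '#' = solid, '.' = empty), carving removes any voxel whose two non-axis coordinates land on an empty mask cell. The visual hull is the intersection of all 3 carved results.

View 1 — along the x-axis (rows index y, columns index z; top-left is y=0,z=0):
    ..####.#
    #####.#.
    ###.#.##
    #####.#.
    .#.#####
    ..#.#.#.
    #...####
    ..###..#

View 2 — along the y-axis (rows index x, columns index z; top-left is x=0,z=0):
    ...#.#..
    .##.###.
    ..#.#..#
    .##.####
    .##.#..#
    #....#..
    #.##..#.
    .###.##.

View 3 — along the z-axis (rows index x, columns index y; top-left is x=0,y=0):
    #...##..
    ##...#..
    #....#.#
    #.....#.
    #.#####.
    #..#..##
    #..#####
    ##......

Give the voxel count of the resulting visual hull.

before carving: 512 voxels (8×8×8)
after view 1 [x-axis, 41 of 64 cells solid] → remaining = 328
after view 2 [y-axis, 31 of 64 cells solid] → remaining = 161
after view 3 [z-axis, 29 of 64 cells solid] → remaining = 72

voxel count = 72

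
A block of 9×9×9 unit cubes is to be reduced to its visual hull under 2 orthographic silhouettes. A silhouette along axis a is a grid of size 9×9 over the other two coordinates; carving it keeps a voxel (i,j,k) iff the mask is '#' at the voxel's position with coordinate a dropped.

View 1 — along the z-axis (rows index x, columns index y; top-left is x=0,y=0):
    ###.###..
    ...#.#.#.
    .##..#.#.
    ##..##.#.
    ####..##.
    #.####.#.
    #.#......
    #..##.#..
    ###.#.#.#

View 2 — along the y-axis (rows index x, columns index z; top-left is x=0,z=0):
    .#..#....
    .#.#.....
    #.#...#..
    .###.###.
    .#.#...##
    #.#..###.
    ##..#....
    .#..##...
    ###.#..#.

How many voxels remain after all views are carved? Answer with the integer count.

162 voxels

full grid |V| = 729
step 1: project along z, AND mask (42/81) → |grid| = 378
step 2: project along y, AND mask (33/81) → |grid| = 162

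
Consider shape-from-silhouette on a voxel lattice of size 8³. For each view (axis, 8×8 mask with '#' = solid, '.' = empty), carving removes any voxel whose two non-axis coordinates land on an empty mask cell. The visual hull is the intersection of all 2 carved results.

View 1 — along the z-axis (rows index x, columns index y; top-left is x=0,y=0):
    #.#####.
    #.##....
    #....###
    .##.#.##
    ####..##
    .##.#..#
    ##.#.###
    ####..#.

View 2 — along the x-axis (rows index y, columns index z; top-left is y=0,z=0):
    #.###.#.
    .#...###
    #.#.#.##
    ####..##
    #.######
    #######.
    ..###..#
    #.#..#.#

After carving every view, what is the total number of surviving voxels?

start: 8×8×8 = 512 voxels
  1. axis=2 (XY plane), |mask|=39  ⇒  voxels=312
  2. axis=0 (YZ plane), |mask|=42  ⇒  voxels=196

voxel count = 196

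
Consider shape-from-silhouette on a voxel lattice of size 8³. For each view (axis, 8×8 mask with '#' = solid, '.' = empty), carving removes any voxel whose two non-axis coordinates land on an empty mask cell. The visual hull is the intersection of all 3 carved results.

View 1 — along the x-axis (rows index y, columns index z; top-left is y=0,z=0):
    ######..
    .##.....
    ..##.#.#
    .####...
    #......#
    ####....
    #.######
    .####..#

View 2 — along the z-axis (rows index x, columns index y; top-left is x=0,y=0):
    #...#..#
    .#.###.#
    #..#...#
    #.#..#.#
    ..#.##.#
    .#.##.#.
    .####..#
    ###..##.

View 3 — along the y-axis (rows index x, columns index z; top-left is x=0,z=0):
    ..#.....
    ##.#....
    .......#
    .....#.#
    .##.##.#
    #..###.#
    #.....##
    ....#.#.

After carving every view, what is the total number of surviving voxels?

before carving: 512 voxels (8×8×8)
  1. axis=0 (YZ plane), |mask|=34  ⇒  voxels=272
  2. axis=2 (XY plane), |mask|=33  ⇒  voxels=134
  3. axis=1 (XZ plane), |mask|=22  ⇒  voxels=42

|visual hull| = 42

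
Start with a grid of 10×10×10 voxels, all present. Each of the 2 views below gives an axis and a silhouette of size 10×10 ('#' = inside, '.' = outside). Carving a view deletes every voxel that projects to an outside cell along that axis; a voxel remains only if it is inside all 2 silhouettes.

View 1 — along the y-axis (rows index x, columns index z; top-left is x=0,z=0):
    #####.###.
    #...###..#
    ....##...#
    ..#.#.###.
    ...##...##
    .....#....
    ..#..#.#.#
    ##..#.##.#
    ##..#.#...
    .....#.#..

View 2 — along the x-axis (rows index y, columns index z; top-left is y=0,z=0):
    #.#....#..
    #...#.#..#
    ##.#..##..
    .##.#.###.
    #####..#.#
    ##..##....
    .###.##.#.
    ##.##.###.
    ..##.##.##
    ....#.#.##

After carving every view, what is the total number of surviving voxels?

219 voxels

start: 10×10×10 = 1000 voxels
step 1: project along y, AND mask (42/100) → |grid| = 420
step 2: project along x, AND mask (52/100) → |grid| = 219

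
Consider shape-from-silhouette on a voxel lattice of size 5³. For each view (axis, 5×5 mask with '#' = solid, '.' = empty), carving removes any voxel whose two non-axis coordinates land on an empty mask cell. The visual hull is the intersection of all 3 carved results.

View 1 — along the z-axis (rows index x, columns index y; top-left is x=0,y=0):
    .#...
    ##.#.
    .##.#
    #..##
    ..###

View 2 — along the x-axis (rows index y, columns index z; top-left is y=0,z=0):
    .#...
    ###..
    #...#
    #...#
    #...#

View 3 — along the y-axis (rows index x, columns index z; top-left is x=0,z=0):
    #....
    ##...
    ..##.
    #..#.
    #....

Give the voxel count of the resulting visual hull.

remaining voxels: 11

initial block: 5^3 = 125
step 1: project along z, AND mask (13/25) → |grid| = 65
step 2: project along x, AND mask (10/25) → |grid| = 27
step 3: project along y, AND mask (8/25) → |grid| = 11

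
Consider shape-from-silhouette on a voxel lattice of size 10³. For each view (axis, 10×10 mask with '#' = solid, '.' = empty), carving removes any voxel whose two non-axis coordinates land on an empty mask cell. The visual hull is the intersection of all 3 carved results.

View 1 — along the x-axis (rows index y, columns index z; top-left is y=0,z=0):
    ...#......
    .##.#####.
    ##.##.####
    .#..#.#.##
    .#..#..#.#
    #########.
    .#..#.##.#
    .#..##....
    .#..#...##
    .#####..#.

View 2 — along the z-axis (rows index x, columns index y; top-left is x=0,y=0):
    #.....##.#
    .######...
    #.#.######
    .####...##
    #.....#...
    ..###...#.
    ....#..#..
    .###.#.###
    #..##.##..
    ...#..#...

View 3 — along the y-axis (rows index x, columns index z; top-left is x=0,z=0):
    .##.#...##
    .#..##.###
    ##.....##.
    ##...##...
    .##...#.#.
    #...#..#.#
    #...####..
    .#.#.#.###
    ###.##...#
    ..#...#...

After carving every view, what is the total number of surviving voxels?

122 voxels

initial block: 10^3 = 1000
after view 1 [x-axis, 52 of 100 cells solid] → remaining = 520
after view 2 [z-axis, 46 of 100 cells solid] → remaining = 231
after view 3 [y-axis, 46 of 100 cells solid] → remaining = 122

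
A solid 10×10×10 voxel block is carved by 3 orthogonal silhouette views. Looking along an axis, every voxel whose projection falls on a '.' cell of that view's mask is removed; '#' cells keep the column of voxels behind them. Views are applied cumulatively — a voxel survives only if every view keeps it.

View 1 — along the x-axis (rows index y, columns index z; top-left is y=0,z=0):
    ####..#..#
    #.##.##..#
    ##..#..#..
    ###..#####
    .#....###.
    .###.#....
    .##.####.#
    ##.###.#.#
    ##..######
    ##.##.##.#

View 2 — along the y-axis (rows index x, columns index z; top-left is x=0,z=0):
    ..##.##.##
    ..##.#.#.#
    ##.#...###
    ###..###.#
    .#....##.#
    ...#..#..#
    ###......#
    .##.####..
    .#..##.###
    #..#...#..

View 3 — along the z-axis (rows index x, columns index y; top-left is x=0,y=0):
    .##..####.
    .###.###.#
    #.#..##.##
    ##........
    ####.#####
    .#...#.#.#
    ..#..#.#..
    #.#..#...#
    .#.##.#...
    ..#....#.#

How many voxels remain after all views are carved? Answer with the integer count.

voxel count = 153

start: 10×10×10 = 1000 voxels
  1. axis=0 (YZ plane), |mask|=61  ⇒  voxels=610
  2. axis=1 (XZ plane), |mask|=50  ⇒  voxels=321
  3. axis=2 (XY plane), |mask|=48  ⇒  voxels=153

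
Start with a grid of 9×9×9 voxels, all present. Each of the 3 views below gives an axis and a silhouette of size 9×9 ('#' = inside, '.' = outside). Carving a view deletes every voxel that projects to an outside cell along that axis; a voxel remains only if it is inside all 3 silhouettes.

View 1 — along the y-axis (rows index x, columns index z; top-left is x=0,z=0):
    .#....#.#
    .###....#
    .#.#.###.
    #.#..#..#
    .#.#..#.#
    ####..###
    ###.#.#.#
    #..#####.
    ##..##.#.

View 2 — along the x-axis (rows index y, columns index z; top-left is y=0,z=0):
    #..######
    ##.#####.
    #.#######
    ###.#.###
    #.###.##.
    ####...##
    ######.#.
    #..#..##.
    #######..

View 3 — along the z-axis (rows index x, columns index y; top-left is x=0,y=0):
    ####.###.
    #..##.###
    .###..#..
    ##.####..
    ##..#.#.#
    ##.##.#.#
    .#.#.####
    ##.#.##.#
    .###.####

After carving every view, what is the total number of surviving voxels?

initial block: 9^3 = 729
V1 y: intersect with XZ mask (44 set) -- 396 left
V2 x: intersect with YZ mask (59 set) -- 283 left
V3 z: intersect with XY mask (53 set) -- 184 left

voxel count = 184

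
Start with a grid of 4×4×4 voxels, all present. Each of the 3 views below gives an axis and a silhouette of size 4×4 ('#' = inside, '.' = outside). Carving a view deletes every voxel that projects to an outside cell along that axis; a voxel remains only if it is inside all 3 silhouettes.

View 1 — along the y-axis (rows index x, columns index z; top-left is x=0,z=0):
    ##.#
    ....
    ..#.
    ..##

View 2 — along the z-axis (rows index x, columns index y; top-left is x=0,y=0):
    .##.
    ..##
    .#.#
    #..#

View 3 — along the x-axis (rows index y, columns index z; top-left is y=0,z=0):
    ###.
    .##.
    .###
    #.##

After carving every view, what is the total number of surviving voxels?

before carving: 64 voxels (4×4×4)
after view 1 [y-axis, 6 of 16 cells solid] → remaining = 24
after view 2 [z-axis, 8 of 16 cells solid] → remaining = 12
after view 3 [x-axis, 11 of 16 cells solid] → remaining = 8

voxel count = 8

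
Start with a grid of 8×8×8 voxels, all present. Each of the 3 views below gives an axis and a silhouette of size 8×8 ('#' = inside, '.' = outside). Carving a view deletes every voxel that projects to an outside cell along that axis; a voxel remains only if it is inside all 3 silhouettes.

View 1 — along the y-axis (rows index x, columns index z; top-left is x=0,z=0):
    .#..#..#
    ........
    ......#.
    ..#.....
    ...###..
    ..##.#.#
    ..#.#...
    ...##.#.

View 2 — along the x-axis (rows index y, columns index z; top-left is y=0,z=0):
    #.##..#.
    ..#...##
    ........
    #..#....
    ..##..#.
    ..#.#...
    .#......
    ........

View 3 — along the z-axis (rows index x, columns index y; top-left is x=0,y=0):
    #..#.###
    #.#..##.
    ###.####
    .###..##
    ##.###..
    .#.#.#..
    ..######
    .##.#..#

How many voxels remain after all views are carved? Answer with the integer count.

20 voxels

start: 8×8×8 = 512 voxels
[1] y-view keeps 17 columns → grid now 136
[2] x-view keeps 15 columns → grid now 34
[3] z-view keeps 39 columns → grid now 20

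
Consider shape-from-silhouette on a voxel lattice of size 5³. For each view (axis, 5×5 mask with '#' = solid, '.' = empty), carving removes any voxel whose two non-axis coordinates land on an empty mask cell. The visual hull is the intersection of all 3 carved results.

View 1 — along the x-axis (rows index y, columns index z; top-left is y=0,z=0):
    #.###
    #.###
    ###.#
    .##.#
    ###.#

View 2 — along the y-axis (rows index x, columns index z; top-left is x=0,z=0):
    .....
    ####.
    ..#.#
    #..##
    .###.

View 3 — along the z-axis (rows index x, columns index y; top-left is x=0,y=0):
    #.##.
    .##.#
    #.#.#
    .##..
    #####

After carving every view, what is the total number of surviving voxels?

initial block: 5^3 = 125
step 1: project along x, AND mask (19/25) → |grid| = 95
step 2: project along y, AND mask (12/25) → |grid| = 45
step 3: project along z, AND mask (16/25) → |grid| = 30

remaining voxels: 30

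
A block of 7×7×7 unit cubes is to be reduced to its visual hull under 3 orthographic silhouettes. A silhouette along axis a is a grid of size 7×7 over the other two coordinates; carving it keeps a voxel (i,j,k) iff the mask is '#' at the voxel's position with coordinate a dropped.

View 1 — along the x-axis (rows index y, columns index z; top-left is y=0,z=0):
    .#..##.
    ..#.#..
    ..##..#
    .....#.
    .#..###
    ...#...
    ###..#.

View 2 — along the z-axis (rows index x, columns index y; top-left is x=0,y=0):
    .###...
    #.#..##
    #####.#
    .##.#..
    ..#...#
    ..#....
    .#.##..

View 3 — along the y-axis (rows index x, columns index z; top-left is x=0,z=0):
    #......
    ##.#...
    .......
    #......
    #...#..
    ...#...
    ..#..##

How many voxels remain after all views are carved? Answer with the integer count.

before carving: 343 voxels (7×7×7)
carve view 1 (along x, YZ-mask fill 18/49): 126 voxels remain
carve view 2 (along z, XY-mask fill 22/49): 60 voxels remain
carve view 3 (along y, XZ-mask fill 11/49): 11 voxels remain

11 voxels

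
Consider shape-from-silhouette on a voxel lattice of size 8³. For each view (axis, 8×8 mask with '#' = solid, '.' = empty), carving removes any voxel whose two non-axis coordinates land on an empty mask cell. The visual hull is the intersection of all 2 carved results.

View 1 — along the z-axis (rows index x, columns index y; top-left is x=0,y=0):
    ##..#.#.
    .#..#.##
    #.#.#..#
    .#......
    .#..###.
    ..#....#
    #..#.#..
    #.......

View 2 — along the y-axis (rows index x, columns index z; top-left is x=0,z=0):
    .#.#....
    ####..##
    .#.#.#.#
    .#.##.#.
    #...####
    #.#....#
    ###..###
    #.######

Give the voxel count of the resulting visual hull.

full grid |V| = 512
[1] z-view keeps 23 columns → grid now 184
[2] y-view keeps 37 columns → grid now 103

103 voxels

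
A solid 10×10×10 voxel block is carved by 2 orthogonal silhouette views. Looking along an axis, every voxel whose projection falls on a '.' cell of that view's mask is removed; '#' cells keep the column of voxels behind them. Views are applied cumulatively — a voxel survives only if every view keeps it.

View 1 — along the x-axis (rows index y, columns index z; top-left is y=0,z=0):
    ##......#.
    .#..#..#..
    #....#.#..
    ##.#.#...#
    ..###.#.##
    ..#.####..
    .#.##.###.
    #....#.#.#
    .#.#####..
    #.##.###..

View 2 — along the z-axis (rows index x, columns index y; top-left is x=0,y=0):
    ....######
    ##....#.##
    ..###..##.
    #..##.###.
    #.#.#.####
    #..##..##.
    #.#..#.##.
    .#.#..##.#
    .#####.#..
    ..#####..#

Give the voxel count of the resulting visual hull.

before carving: 1000 voxels (10×10×10)
step 1: project along x, AND mask (47/100) → |grid| = 470
step 2: project along z, AND mask (56/100) → |grid| = 271

|visual hull| = 271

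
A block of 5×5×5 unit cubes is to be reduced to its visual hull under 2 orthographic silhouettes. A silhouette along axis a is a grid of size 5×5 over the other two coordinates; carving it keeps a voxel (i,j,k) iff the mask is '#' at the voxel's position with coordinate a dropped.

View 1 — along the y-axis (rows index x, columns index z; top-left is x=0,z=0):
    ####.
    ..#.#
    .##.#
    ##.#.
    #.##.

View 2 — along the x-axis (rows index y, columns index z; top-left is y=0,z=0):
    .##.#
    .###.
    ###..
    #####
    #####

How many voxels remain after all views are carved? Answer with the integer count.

59 voxels

full grid |V| = 125
carve view 1 (along y, XZ-mask fill 15/25): 75 voxels remain
carve view 2 (along x, YZ-mask fill 19/25): 59 voxels remain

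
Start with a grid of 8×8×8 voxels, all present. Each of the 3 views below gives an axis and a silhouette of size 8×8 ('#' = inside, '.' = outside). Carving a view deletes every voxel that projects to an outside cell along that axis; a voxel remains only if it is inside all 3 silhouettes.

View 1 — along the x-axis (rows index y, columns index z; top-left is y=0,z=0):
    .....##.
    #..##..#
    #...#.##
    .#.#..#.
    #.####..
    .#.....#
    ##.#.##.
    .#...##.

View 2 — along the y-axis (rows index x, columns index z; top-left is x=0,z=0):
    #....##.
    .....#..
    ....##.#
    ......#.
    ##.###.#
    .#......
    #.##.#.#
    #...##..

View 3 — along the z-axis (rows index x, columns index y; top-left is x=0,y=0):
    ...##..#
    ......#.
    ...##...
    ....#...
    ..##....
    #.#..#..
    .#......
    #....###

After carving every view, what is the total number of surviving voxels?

21 voxels

initial block: 8^3 = 512
  1. axis=0 (YZ plane), |mask|=28  ⇒  voxels=224
  2. axis=1 (XZ plane), |mask|=23  ⇒  voxels=85
  3. axis=2 (XY plane), |mask|=17  ⇒  voxels=21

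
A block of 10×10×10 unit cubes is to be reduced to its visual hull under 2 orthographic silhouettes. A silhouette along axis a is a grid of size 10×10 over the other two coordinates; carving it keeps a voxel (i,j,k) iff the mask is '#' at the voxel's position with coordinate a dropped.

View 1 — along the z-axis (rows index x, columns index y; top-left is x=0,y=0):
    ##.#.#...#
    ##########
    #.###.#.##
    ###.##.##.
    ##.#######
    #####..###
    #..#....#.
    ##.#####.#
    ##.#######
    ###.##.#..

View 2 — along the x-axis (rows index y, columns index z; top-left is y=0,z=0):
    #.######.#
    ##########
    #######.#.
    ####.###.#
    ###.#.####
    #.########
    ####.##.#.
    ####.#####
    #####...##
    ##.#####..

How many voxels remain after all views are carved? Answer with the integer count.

|visual hull| = 587

initial block: 10^3 = 1000
after view 1 [z-axis, 72 of 100 cells solid] → remaining = 720
after view 2 [x-axis, 81 of 100 cells solid] → remaining = 587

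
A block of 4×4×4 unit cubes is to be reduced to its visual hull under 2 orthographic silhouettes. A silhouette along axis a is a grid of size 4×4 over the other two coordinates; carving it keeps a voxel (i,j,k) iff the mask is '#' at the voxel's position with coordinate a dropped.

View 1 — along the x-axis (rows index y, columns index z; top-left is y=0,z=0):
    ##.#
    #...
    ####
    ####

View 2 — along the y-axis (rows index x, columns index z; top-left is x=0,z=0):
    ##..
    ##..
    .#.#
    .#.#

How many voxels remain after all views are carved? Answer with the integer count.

voxel count = 26

initial block: 4^3 = 64
[1] x-view keeps 12 columns → grid now 48
[2] y-view keeps 8 columns → grid now 26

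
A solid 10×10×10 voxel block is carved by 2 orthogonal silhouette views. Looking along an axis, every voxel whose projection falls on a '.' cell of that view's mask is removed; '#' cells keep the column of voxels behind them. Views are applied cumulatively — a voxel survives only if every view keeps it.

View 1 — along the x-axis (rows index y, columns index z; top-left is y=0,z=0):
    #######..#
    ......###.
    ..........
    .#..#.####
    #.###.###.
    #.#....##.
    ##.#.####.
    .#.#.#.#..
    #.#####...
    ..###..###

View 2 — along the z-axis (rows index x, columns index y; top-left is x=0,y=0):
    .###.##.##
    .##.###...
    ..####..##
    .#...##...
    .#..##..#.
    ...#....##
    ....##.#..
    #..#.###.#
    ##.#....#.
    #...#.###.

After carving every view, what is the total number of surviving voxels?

|visual hull| = 239

start: 10×10×10 = 1000 voxels
  1. axis=0 (YZ plane), |mask|=51  ⇒  voxels=510
  2. axis=2 (XY plane), |mask|=46  ⇒  voxels=239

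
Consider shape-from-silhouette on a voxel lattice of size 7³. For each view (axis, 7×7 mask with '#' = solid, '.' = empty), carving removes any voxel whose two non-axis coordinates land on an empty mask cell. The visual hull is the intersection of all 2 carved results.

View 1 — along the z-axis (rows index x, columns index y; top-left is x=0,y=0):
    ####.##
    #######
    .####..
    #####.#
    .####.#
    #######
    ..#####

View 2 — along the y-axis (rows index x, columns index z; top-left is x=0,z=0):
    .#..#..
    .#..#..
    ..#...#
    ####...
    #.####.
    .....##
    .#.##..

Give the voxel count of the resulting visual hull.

full grid |V| = 343
V1 z: intersect with XY mask (40 set) -- 280 left
V2 y: intersect with XZ mask (20 set) -- 112 left

remaining voxels: 112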